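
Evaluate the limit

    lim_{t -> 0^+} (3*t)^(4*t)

Base → 0⁺ and exponent → 0⁺: a 0^0 form.
Take logs: 4t·ln(3t). This is 0·(−∞); rewriting as ln(3t)/(1/(4t)) and applying L'Hôpital gives 0.
Hence the limit is e^0 = 1.

1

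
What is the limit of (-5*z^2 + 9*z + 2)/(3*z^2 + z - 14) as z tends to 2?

Since z = 2 makes numerator and denominator zero, (z - 2) divides both.
Cancelling it gives (-5*z - 1)/(3*z + 7); now plug in z = 2 to get -11/13.

-11/13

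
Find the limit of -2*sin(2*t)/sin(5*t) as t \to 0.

-4/5

Substitution gives 0/0.
Divide numerator and denominator by t: sin(2t)/t → 2 and sin(5t)/t → 5, so the limit is -2·2/5 = -4/5.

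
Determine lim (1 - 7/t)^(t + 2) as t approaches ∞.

The base → 1 and the exponent → ∞: a 1^∞ form.
Take logarithms: (t + 2)·ln(1 - 7/t). Since ln(1+u) ~ u for small u, this behaves like (t)·(-7/t) → -7.
So the limit is e^(-7).

e^(-7)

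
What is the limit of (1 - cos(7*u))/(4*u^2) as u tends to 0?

Substitution gives 0/0.
Use (1 − cos θ)/θ² → 1/2 with θ = 7u: the limit is 7²/(2·4) = 49/8.

49/8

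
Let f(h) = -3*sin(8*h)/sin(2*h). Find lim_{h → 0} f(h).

Substitution gives 0/0.
Divide numerator and denominator by h: sin(8h)/h → 8 and sin(2h)/h → 2, so the limit is -3·8/2 = -12.

-12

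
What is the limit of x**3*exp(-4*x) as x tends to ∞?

0

Write as x^3/e^{4x}, an ∞/∞ form.
Exponential growth dominates any polynomial, so repeated L'Hôpital (or the standard result) gives 0.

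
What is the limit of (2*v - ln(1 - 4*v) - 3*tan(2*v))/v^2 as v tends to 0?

Substitution gives 0/0 (the numerator vanishes to order 2).
Expand each term to order v^2: the coefficient of v^2 in −ln(1 - 4v) is 8 and in -3·tan(2v) is 0.
Lower-order terms cancel with the polynomial part, so the numerator is (8)·v^2 + o(v^2), and the limit is (8)/(1) = 8.

8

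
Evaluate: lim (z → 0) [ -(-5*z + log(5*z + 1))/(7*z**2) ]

25/14

Direct substitution gives 0/0.
Apply L'Hôpital: lim (-5 + 5/(5*z + 1))/(-14*z), still 0/0.
After 2 applications of L'Hôpital's rule the quotient is (-25/(5*z + 1)^2)/(-14); substituting z = 0 gives 25/14.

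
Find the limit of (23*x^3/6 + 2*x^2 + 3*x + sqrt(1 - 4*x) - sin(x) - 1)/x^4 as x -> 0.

Substitution gives 0/0 (the numerator vanishes to order 4).
Expand each term to order x^4: the coefficient of x^4 in −sin(x) is 0 and in √(1 - 4x) is -10.
Lower-order terms cancel with the polynomial part, so the numerator is (-10)·x^4 + o(x^4), and the limit is (-10)/(1) = -10.

-10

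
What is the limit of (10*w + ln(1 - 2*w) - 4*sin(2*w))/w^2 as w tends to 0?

Substitution gives 0/0; apply L'Hôpital's rule 2 times.
After differentiating numerator and denominator 2 times the quotient is (16*sin(2*w) - 4/(2*w - 1)^2)/(2); at w = 0 this is -2.

-2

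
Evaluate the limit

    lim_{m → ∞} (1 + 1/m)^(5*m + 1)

Write it as [(1 + 1/m)^m]^(5) · (1 + 1/m)^(1). The bracketed term tends to e^(1) and the second factor to 1, so the limit is e^(5).

e^(5)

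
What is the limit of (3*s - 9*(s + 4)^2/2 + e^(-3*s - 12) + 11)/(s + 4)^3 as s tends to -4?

Direct substitution gives 0/0.
Apply L'Hôpital: lim (-9*s - 3*e^(-3*s - 12) - 33)/(3*(s + 4)^2), still 0/0.
Apply L'Hôpital: lim (9*e^(-3*s - 12) - 9)/(6*s + 24), still 0/0.
After 3 applications of L'Hôpital's rule the quotient is (-27*e^(-3*s - 12))/(6); substituting s = -4 gives -9/2.

-9/2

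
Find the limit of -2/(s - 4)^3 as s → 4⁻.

As s → 4⁻, (s - 4) → 0⁻, so (s - 4)^3 → 0⁻ and -2/(s - 4)^3 → ∞.

∞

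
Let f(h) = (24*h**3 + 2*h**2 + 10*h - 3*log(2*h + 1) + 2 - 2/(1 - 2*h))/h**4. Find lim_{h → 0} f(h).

Substitution gives 0/0 (the numerator vanishes to order 4).
Expand each term to order h^4: the coefficient of h^4 in -3·ln(1 + 2h) is 12 and in -2·1/(1 - 2h) is -32.
Lower-order terms cancel with the polynomial part, so the numerator is (-20)·h^4 + o(h^4), and the limit is (-20)/(1) = -20.

-20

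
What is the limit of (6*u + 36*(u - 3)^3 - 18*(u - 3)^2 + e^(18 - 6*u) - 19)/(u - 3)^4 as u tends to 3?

Direct substitution gives 0/0.
Apply L'Hôpital: lim (-36*u + 108*(u - 3)^2 - 6*e^(18 - 6*u) + 114)/(4*(u - 3)^3), still 0/0.
Apply L'Hôpital: lim (216*u + 36*e^(18 - 6*u) - 684)/(12*(u - 3)^2), still 0/0.
Apply L'Hôpital: lim (216 - 216*e^(18 - 6*u))/(24*u - 72), still 0/0.
After 4 applications of L'Hôpital's rule the quotient is (1296*e^(18 - 6*u))/(24); substituting u = 3 gives 54.

54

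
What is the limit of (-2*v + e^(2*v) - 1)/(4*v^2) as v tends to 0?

Direct substitution gives 0/0.
Apply L'Hôpital: lim (2*e^(2*v) - 2)/(8*v), still 0/0.
After 2 applications of L'Hôpital's rule the quotient is (4*e^(2*v))/(8); substituting v = 0 gives 1/2.

1/2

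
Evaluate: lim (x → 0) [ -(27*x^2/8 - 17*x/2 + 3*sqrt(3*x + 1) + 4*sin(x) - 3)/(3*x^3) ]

Substitution gives 0/0 (the numerator vanishes to order 3).
Expand each term to order x^3: the coefficient of x^3 in 3·√(1 + 3x) is 81/16 and in 4·sin(x) is -2/3.
Lower-order terms cancel with the polynomial part, so the numerator is (211/48)·x^3 + o(x^3), and the limit is (211/48)/(-3) = -211/144.

-211/144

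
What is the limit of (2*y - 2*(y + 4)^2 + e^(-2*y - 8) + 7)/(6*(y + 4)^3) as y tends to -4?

Direct substitution gives 0/0.
Apply L'Hôpital: lim (-4*y - 2*e^(-2*y - 8) - 14)/(18*(y + 4)^2), still 0/0.
Apply L'Hôpital: lim (4*e^(-2*y - 8) - 4)/(36*y + 144), still 0/0.
After 3 applications of L'Hôpital's rule the quotient is (-8*e^(-2*y - 8))/(36); substituting y = -4 gives -2/9.

-2/9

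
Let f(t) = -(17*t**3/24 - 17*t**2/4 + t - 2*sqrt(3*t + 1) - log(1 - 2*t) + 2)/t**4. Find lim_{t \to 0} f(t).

-661/64

Substitution gives 0/0 (the numerator vanishes to order 4).
Expand each term to order t^4: the coefficient of t^4 in −ln(1 - 2t) is 4 and in -2·√(1 + 3t) is 405/64.
Lower-order terms cancel with the polynomial part, so the numerator is (661/64)·t^4 + o(t^4), and the limit is (661/64)/(-1) = -661/64.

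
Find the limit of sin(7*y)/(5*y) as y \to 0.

Substitution gives 0/0.
Write it as (7/5)·sin(7y)/(7y); since sin(u)/u → 1, the limit is 7/5.

7/5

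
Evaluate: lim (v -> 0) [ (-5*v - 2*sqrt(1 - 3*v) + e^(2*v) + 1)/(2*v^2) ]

17/8

Substitution gives 0/0 (the numerator vanishes to order 2).
Expand each term to order v^2: the coefficient of v^2 in -2·√(1 - 3v) is 9/4 and in e^(2v) is 2.
Lower-order terms cancel with the polynomial part, so the numerator is (17/4)·v^2 + o(v^2), and the limit is (17/4)/(2) = 17/8.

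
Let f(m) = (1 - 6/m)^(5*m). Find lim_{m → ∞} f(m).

e^(-30)

Write it as [(1 - 6/m)^m]^(5) · (1 - 6/m)^(0). The bracketed term tends to e^(-6) and the second factor to 1, so the limit is e^(-30).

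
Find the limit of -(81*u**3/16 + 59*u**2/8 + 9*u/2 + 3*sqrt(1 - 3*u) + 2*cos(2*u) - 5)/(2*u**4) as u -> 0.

3133/768

Substitution gives 0/0; apply L'Hôpital's rule 4 times.
After differentiating numerator and denominator 4 times the quotient is (32*cos(2*u) - 3645/(16*(1 - 3*u)^(7/2)))/(-48); at u = 0 this is 3133/768.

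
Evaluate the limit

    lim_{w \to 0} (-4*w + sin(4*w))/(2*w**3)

-16/3

Direct substitution gives 0/0.
Apply L'Hôpital: lim (4*cos(4*w) - 4)/(6*w^2), still 0/0.
Apply L'Hôpital: lim (-16*sin(4*w))/(12*w), still 0/0.
After 3 applications of L'Hôpital's rule the quotient is (-64*cos(4*w))/(12); substituting w = 0 gives -16/3.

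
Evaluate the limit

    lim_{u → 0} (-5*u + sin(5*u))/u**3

Direct substitution gives 0/0.
Apply L'Hôpital: lim (5*cos(5*u) - 5)/(3*u^2), still 0/0.
Apply L'Hôpital: lim (-25*sin(5*u))/(6*u), still 0/0.
After 3 applications of L'Hôpital's rule the quotient is (-125*cos(5*u))/(6); substituting u = 0 gives -125/6.

-125/6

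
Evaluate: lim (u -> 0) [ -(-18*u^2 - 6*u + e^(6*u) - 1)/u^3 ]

Direct substitution gives 0/0.
Apply L'Hôpital: lim (-36*u + 6*e^(6*u) - 6)/(-3*u^2), still 0/0.
Apply L'Hôpital: lim (36*e^(6*u) - 36)/(-6*u), still 0/0.
After 3 applications of L'Hôpital's rule the quotient is (216*e^(6*u))/(-6); substituting u = 0 gives -36.

-36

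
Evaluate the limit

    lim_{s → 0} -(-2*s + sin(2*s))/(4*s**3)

Direct substitution gives 0/0.
Apply L'Hôpital: lim (2*cos(2*s) - 2)/(-12*s^2), still 0/0.
Apply L'Hôpital: lim (-4*sin(2*s))/(-24*s), still 0/0.
After 3 applications of L'Hôpital's rule the quotient is (-8*cos(2*s))/(-24); substituting s = 0 gives 1/3.

1/3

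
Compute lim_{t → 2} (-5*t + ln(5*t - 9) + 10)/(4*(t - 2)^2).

Direct substitution gives 0/0.
Apply L'Hôpital: lim (-5 + 5/(5*t - 9))/(8*t - 16), still 0/0.
After 2 applications of L'Hôpital's rule the quotient is (-25/(5*t - 9)^2)/(8); substituting t = 2 gives -25/8.

-25/8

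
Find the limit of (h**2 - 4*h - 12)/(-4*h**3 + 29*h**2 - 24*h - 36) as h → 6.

-2/27

Direct substitution gives 0/0, so factor. Both numerator and denominator have (h - 6) as a factor.
After cancelling, the expression reduces to (h + 2)/(-4*h^2 + 5*h + 6).
Substituting h = 6 gives -2/27.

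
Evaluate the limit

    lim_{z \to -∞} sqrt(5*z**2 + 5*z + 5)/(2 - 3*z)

√(5)/3

For large |z|, √(5*z^2 + 5*z + 5) ≈ √5·|z| and the denominator ≈ -3z.
Since z → −∞, |z| = −z, giving −√5/(-3) = √(5)/3.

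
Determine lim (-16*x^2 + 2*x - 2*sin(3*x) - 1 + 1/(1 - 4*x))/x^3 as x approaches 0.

Substitution gives 0/0 (the numerator vanishes to order 3).
Expand each term to order x^3: the coefficient of x^3 in -2·sin(3x) is 9 and in 1/(1 - 4x) is 64.
Lower-order terms cancel with the polynomial part, so the numerator is (73)·x^3 + o(x^3), and the limit is (73)/(1) = 73.

73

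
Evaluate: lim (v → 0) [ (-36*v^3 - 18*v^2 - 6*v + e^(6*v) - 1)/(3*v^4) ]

18

Direct substitution gives 0/0.
Apply L'Hôpital: lim (-108*v^2 - 36*v + 6*e^(6*v) - 6)/(12*v^3), still 0/0.
Apply L'Hôpital: lim (-216*v + 36*e^(6*v) - 36)/(36*v^2), still 0/0.
Apply L'Hôpital: lim (216*e^(6*v) - 216)/(72*v), still 0/0.
After 4 applications of L'Hôpital's rule the quotient is (1296*e^(6*v))/(72); substituting v = 0 gives 18.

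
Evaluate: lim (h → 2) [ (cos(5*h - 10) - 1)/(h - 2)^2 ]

Direct substitution gives 0/0.
Apply L'Hôpital: lim (-5*sin(5*h - 10))/(2*h - 4), still 0/0.
After 2 applications of L'Hôpital's rule the quotient is (-25*cos(5*h - 10))/(2); substituting h = 2 gives -25/2.

-25/2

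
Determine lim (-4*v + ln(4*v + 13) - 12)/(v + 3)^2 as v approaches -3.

-8

Direct substitution gives 0/0.
Apply L'Hôpital: lim (-4 + 4/(4*v + 13))/(2*v + 6), still 0/0.
After 2 applications of L'Hôpital's rule the quotient is (-16/(4*v + 13)^2)/(2); substituting v = -3 gives -8.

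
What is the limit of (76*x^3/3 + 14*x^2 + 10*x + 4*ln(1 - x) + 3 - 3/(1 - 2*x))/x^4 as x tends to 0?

Substitution gives 0/0; apply L'Hôpital's rule 4 times.
After differentiating numerator and denominator 4 times the quotient is (1152/(2*x - 1)^5 - 24/(x - 1)^4)/(24); at x = 0 this is -49.

-49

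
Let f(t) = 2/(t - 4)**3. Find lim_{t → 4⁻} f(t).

-∞

As t → 4⁻, (t - 4) → 0⁻, so (t - 4)^3 → 0⁻ and 2/(t - 4)^3 → -∞.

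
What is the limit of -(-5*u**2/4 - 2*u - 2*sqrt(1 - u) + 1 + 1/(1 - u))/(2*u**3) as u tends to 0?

Substitution gives 0/0 (the numerator vanishes to order 3).
Expand each term to order u^3: the coefficient of u^3 in -2·√(1 - u) is 1/8 and in 1/(1 - u) is 1.
Lower-order terms cancel with the polynomial part, so the numerator is (9/8)·u^3 + o(u^3), and the limit is (9/8)/(-2) = -9/16.

-9/16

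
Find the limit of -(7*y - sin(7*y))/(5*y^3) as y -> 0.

-343/30

Direct substitution gives 0/0.
Apply L'Hôpital: lim (7 - 7*cos(7*y))/(-15*y^2), still 0/0.
Apply L'Hôpital: lim (49*sin(7*y))/(-30*y), still 0/0.
After 3 applications of L'Hôpital's rule the quotient is (343*cos(7*y))/(-30); substituting y = 0 gives -343/30.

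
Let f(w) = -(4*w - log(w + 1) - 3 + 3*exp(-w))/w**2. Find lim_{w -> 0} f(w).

Substitution gives 0/0; apply L'Hôpital's rule 2 times.
After differentiating numerator and denominator 2 times the quotient is (3*e^(-w) + (w + 1)^(-2))/(-2); at w = 0 this is -2.

-2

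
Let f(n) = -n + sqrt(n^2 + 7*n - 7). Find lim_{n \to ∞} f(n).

An ∞ − ∞ form. Rationalising with the conjugate, the difference becomes (7n - 7) / (√(n^2 + 7*n - 7) + n).
For large n the denominator behaves like 2·n, so the quotient tends to 7/2 = 7/2.

7/2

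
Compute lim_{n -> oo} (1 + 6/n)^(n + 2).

The base → 1 and the exponent → ∞: a 1^∞ form.
Take logarithms: (n + 2)·ln(1 + 6/n). Since ln(1+u) ~ u for small u, this behaves like (n)·(6/n) → 6.
So the limit is e^(6).

e^(6)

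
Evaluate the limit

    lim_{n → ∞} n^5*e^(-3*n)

0

Write as n^5/e^{3n}, an ∞/∞ form.
Exponential growth dominates any polynomial, so repeated L'Hôpital (or the standard result) gives 0.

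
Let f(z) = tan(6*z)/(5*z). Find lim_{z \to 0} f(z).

6/5

Substitution gives 0/0.
Since tan(u)/u → 1 as u → 0, tan(6z)/(6z) → 1 and the limit is 6/5.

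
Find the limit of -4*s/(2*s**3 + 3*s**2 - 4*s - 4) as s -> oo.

0

The denominator has degree 3 and the numerator degree 1. Dividing numerator and denominator by s^3 sends every term to 0 except the leading denominator term, so the limit is 0.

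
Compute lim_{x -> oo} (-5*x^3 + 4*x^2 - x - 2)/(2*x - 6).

-∞

The numerator has higher degree (3 > 1); the quotient behaves like (-5/(2))·x^2 for large |x|.
As x → +∞ this diverges to -∞.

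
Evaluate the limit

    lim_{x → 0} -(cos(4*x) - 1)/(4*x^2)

Direct substitution gives 0/0.
Apply L'Hôpital: lim (-4*sin(4*x))/(-8*x), still 0/0.
After 2 applications of L'Hôpital's rule the quotient is (-16*cos(4*x))/(-8); substituting x = 0 gives 2.

2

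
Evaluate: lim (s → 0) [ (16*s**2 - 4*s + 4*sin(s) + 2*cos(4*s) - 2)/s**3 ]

-2/3

Substitution gives 0/0; apply L'Hôpital's rule 3 times.
After differentiating numerator and denominator 3 times the quotient is (128*sin(4*s) - 4*cos(s))/(6); at s = 0 this is -2/3.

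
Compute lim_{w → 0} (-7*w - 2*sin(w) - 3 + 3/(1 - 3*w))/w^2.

Substitution gives 0/0; apply L'Hôpital's rule 2 times.
After differentiating numerator and denominator 2 times the quotient is (2*sin(w) - 54/(3*w - 1)^3)/(2); at w = 0 this is 27.

27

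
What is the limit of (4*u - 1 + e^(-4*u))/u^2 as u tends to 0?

Direct substitution gives 0/0.
Apply L'Hôpital: lim (4 - 4*e^(-4*u))/(2*u), still 0/0.
After 2 applications of L'Hôpital's rule the quotient is (16*e^(-4*u))/(2); substituting u = 0 gives 8.

8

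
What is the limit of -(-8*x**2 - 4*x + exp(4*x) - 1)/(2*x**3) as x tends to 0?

Direct substitution gives 0/0.
Apply L'Hôpital: lim (-16*x + 4*e^(4*x) - 4)/(-6*x^2), still 0/0.
Apply L'Hôpital: lim (16*e^(4*x) - 16)/(-12*x), still 0/0.
After 3 applications of L'Hôpital's rule the quotient is (64*e^(4*x))/(-12); substituting x = 0 gives -16/3.

-16/3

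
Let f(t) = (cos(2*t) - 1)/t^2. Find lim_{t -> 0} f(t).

-2

Direct substitution gives 0/0.
Apply L'Hôpital: lim (-2*sin(2*t))/(2*t), still 0/0.
After 2 applications of L'Hôpital's rule the quotient is (-4*cos(2*t))/(2); substituting t = 0 gives -2.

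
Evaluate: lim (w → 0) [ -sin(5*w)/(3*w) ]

-5/3

Substitution gives 0/0.
Write it as (5/(-3))·sin(5w)/(5w); since sin(u)/u → 1, the limit is -5/3.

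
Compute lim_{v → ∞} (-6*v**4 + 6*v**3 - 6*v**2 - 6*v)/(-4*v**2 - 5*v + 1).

∞

The numerator has higher degree (4 > 2); the quotient behaves like (-6/(-4))·v^2 for large |v|.
As v → +∞ this diverges to ∞.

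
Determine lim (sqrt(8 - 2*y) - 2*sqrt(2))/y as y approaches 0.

-√(2)/4

Substitution gives 0/0. Multiply numerator and denominator by the conjugate √(8 - 2y) + √8.
The numerator becomes (8 - 2y) − 8 = -2y, so the expression simplifies to -2/(√(8 - 2y) + √8).
Letting y → 0 gives -2/(2√8) = -√(2)/4.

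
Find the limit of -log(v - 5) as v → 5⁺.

∞

As v → 5⁺, v - 5 → 0⁺ and ln(v - 5) → −∞.
Multiplying by -1 gives ∞.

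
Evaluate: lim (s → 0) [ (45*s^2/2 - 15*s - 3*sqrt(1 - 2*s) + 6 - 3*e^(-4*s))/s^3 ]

67/2

Substitution gives 0/0; apply L'Hôpital's rule 3 times.
After differentiating numerator and denominator 3 times the quotient is (192*e^(-4*s) + 9/(1 - 2*s)^(5/2))/(6); at s = 0 this is 67/2.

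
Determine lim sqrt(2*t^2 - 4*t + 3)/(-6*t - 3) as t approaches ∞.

For large |t|, √(2*t^2 - 4*t + 3) ≈ √2·|t| and the denominator ≈ -6t.
Since t → +∞, |t| = t, giving √2/(-6) = -√(2)/6.

-√(2)/6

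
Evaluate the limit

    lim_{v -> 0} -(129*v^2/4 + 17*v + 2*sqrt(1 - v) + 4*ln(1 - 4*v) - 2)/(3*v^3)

Substitution gives 0/0; apply L'Hôpital's rule 3 times.
After differentiating numerator and denominator 3 times the quotient is (512/(4*v - 1)^3 - 3/(4*(1 - v)^(5/2)))/(-18); at v = 0 this is 2051/72.

2051/72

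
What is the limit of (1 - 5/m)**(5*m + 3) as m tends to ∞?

e^(-25)

The base → 1 and the exponent → ∞: a 1^∞ form.
Take logarithms: (5m + 3)·ln(1 - 5/m). Since ln(1+u) ~ u for small u, this behaves like (5m)·(-5/m) → -25.
So the limit is e^(-25).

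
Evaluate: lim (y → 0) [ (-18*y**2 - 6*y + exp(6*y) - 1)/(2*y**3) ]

Direct substitution gives 0/0.
Apply L'Hôpital: lim (-36*y + 6*e^(6*y) - 6)/(6*y^2), still 0/0.
Apply L'Hôpital: lim (36*e^(6*y) - 36)/(12*y), still 0/0.
After 3 applications of L'Hôpital's rule the quotient is (216*e^(6*y))/(12); substituting y = 0 gives 18.

18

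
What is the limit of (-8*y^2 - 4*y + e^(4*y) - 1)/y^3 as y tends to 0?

Direct substitution gives 0/0.
Apply L'Hôpital: lim (-16*y + 4*e^(4*y) - 4)/(3*y^2), still 0/0.
Apply L'Hôpital: lim (16*e^(4*y) - 16)/(6*y), still 0/0.
After 3 applications of L'Hôpital's rule the quotient is (64*e^(4*y))/(6); substituting y = 0 gives 32/3.

32/3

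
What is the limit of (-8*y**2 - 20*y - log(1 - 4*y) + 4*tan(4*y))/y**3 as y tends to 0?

320/3

Substitution gives 0/0 (the numerator vanishes to order 3).
Expand each term to order y^3: the coefficient of y^3 in 4·tan(4y) is 256/3 and in −ln(1 - 4y) is 64/3.
Lower-order terms cancel with the polynomial part, so the numerator is (320/3)·y^3 + o(y^3), and the limit is (320/3)/(1) = 320/3.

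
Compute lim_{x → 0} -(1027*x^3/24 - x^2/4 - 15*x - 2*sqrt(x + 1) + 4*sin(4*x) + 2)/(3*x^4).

-5/192

Substitution gives 0/0 (the numerator vanishes to order 4).
Expand each term to order x^4: the coefficient of x^4 in 4·sin(4x) is 0 and in -2·√(1 + x) is 5/64.
Lower-order terms cancel with the polynomial part, so the numerator is (5/64)·x^4 + o(x^4), and the limit is (5/64)/(-3) = -5/192.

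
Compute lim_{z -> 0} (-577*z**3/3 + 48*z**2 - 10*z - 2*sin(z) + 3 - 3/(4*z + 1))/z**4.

-768

Substitution gives 0/0 (the numerator vanishes to order 4).
Expand each term to order z^4: the coefficient of z^4 in -3·1/(1 + 4z) is -768 and in -2·sin(z) is 0.
Lower-order terms cancel with the polynomial part, so the numerator is (-768)·z^4 + o(z^4), and the limit is (-768)/(1) = -768.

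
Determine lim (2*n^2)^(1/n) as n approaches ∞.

Base → ∞ and exponent → 0: an ∞^0 form.
Take logs: (1/n)·ln(2·n^2) = (ln 2 + 2·ln n)/n → 0.
So the limit is e^0 = 1.

1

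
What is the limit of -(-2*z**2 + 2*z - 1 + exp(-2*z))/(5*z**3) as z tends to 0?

Direct substitution gives 0/0.
Apply L'Hôpital: lim (-4*z + 2 - 2*e^(-2*z))/(-15*z^2), still 0/0.
Apply L'Hôpital: lim (-4 + 4*e^(-2*z))/(-30*z), still 0/0.
After 3 applications of L'Hôpital's rule the quotient is (-8*e^(-2*z))/(-30); substituting z = 0 gives 4/15.

4/15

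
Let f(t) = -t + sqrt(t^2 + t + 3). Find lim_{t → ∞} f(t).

An ∞ − ∞ form. Rationalising with the conjugate, the difference becomes (t + 3) / (√(t^2 + t + 3) + t).
For large t the denominator behaves like 2·t, so the quotient tends to 1/2 = 1/2.

1/2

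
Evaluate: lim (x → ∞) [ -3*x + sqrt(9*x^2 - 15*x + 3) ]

-5/2

This has the form ∞ − ∞. Multiply and divide by the conjugate √(9*x^2 - 15*x + 3) + 3x.
That gives (-15x + 3) / (√(9*x^2 - 15*x + 3) + 3x).
Divide numerator and denominator by x: the limit is -15/(2·3) = -5/2.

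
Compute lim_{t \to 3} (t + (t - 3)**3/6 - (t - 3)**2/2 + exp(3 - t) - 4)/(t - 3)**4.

Direct substitution gives 0/0.
Apply L'Hôpital: lim (-t + (t - 3)^2/2 - e^(3 - t) + 4)/(4*(t - 3)^3), still 0/0.
Apply L'Hôpital: lim (t + e^(3 - t) - 4)/(12*(t - 3)^2), still 0/0.
Apply L'Hôpital: lim (1 - e^(3 - t))/(24*t - 72), still 0/0.
After 4 applications of L'Hôpital's rule the quotient is (e^(3 - t))/(24); substituting t = 3 gives 1/24.

1/24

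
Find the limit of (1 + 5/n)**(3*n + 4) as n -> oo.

e^(15)

Let L be the limit and take ln: ln L = lim (3n + 4)·ln(1 + 5/n) = lim (3n + 4)·(5/n + O(1/n²)) = 15.
Hence L = e^(15).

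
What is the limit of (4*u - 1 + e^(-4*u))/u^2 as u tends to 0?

8

Direct substitution gives 0/0.
Apply L'Hôpital: lim (4 - 4*e^(-4*u))/(2*u), still 0/0.
After 2 applications of L'Hôpital's rule the quotient is (16*e^(-4*u))/(2); substituting u = 0 gives 8.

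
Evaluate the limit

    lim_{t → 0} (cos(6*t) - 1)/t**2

Direct substitution gives 0/0.
Apply L'Hôpital: lim (-6*sin(6*t))/(2*t), still 0/0.
After 2 applications of L'Hôpital's rule the quotient is (-36*cos(6*t))/(2); substituting t = 0 gives -18.

-18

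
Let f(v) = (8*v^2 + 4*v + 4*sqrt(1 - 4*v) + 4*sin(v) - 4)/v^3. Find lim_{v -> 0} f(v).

-50/3

Substitution gives 0/0 (the numerator vanishes to order 3).
Expand each term to order v^3: the coefficient of v^3 in 4·√(1 - 4v) is -16 and in 4·sin(v) is -2/3.
Lower-order terms cancel with the polynomial part, so the numerator is (-50/3)·v^3 + o(v^3), and the limit is (-50/3)/(1) = -50/3.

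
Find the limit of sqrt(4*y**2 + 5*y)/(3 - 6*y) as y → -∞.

For large |y|, √(4*y^2 + 5*y) ≈ √4·|y| and the denominator ≈ -6y.
Since y → −∞, |y| = −y, giving −√4/(-6) = 1/3.

1/3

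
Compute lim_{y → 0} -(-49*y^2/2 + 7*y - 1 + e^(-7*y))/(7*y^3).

Direct substitution gives 0/0.
Apply L'Hôpital: lim (-49*y + 7 - 7*e^(-7*y))/(-21*y^2), still 0/0.
Apply L'Hôpital: lim (-49 + 49*e^(-7*y))/(-42*y), still 0/0.
After 3 applications of L'Hôpital's rule the quotient is (-343*e^(-7*y))/(-42); substituting y = 0 gives 49/6.

49/6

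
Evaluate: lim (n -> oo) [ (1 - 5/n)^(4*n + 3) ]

e^(-20)

The base → 1 and the exponent → ∞: a 1^∞ form.
Take logarithms: (4n + 3)·ln(1 - 5/n). Since ln(1+u) ~ u for small u, this behaves like (4n)·(-5/n) → -20.
So the limit is e^(-20).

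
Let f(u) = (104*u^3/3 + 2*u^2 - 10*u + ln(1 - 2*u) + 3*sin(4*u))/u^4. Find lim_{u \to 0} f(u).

-4

Substitution gives 0/0; apply L'Hôpital's rule 4 times.
After differentiating numerator and denominator 4 times the quotient is (768*sin(4*u) - 96/(2*u - 1)^4)/(24); at u = 0 this is -4.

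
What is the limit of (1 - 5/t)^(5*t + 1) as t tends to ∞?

e^(-25)

The base → 1 and the exponent → ∞: a 1^∞ form.
Take logarithms: (5t + 1)·ln(1 - 5/t). Since ln(1+u) ~ u for small u, this behaves like (5t)·(-5/t) → -25.
So the limit is e^(-25).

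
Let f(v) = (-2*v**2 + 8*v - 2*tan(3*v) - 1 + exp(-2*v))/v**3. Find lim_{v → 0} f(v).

Substitution gives 0/0; apply L'Hôpital's rule 3 times.
After differentiating numerator and denominator 3 times the quotient is (4*(108*(cos(6*v) - 2)*e^(2*v)/(cos(6*v) + 1)^2 - 2)*e^(-2*v))/(6); at v = 0 this is -58/3.

-58/3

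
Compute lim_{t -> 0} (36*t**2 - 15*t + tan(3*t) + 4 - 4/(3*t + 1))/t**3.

117

Substitution gives 0/0; apply L'Hôpital's rule 3 times.
After differentiating numerator and denominator 3 times the quotient is (162*tan(3*t)^2/cos(3*t)^2 + 54/cos(3*t)^2 + 648/(3*t + 1)^4)/(6); at t = 0 this is 117.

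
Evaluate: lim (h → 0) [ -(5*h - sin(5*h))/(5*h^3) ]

-25/6

Direct substitution gives 0/0.
Apply L'Hôpital: lim (5 - 5*cos(5*h))/(-15*h^2), still 0/0.
Apply L'Hôpital: lim (25*sin(5*h))/(-30*h), still 0/0.
After 3 applications of L'Hôpital's rule the quotient is (125*cos(5*h))/(-30); substituting h = 0 gives -25/6.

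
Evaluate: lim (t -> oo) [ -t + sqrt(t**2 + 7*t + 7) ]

7/2

This has the form ∞ − ∞. Multiply and divide by the conjugate √(t^2 + 7*t + 7) + t.
That gives (7t + 7) / (√(t^2 + 7*t + 7) + t).
Divide numerator and denominator by t: the limit is 7/(2·1) = 7/2.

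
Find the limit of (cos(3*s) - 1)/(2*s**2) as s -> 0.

-9/4

Direct substitution gives 0/0.
Apply L'Hôpital: lim (-3*sin(3*s))/(4*s), still 0/0.
After 2 applications of L'Hôpital's rule the quotient is (-9*cos(3*s))/(4); substituting s = 0 gives -9/4.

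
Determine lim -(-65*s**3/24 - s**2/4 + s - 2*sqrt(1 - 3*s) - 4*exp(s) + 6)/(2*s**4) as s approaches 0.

-1183/384

Substitution gives 0/0; apply L'Hôpital's rule 4 times.
After differentiating numerator and denominator 4 times the quotient is (-4*e^(s) + 1215/(8*(1 - 3*s)^(7/2)))/(-48); at s = 0 this is -1183/384.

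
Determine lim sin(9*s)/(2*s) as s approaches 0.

Substitution gives 0/0.
Write it as (9/2)·sin(9s)/(9s); since sin(u)/u → 1, the limit is 9/2.

9/2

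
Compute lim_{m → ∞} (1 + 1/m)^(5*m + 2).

The base → 1 and the exponent → ∞: a 1^∞ form.
Take logarithms: (5m + 2)·ln(1 + 1/m). Since ln(1+u) ~ u for small u, this behaves like (5m)·(1/m) → 5.
So the limit is e^(5).

e^(5)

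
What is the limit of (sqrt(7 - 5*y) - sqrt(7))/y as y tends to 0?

-5*√(7)/14

A 0/0 form; rationalise with √(7 - 5y) + √7. This collapses the numerator to -5y, leaving -5/(√(7 - 5y) + √7) → -5/(2√7) = -5*√(7)/14.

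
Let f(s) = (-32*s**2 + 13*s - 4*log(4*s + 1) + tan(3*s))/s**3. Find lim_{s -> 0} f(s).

-229/3

Substitution gives 0/0; apply L'Hôpital's rule 3 times.
After differentiating numerator and denominator 3 times the quotient is (162*tan(3*s)^2/cos(3*s)^2 + 54/cos(3*s)^2 - 512/(4*s + 1)^3)/(6); at s = 0 this is -229/3.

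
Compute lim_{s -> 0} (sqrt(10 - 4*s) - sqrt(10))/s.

-√(10)/5

A 0/0 form; rationalise with √(10 - 4s) + √10. This collapses the numerator to -4s, leaving -4/(√(10 - 4s) + √10) → -4/(2√10) = -√(10)/5.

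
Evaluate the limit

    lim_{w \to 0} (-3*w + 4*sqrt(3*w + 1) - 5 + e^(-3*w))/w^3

Substitution gives 0/0; apply L'Hôpital's rule 3 times.
After differentiating numerator and denominator 3 times the quotient is (-27*e^(-3*w) + 81/(2*(3*w + 1)^(5/2)))/(6); at w = 0 this is 9/4.

9/4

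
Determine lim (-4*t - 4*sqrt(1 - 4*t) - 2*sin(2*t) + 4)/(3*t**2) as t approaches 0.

Substitution gives 0/0 (the numerator vanishes to order 2).
Expand each term to order t^2: the coefficient of t^2 in -2·sin(2t) is 0 and in -4·√(1 - 4t) is 8.
Lower-order terms cancel with the polynomial part, so the numerator is (8)·t^2 + o(t^2), and the limit is (8)/(3) = 8/3.

8/3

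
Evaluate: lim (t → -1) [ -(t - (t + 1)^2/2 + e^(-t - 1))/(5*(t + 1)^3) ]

Direct substitution gives 0/0.
Apply L'Hôpital: lim (-t - e^(-t - 1))/(-15*(t + 1)^2), still 0/0.
Apply L'Hôpital: lim (e^(-t - 1) - 1)/(-30*t - 30), still 0/0.
After 3 applications of L'Hôpital's rule the quotient is (-e^(-t - 1))/(-30); substituting t = -1 gives 1/30.

1/30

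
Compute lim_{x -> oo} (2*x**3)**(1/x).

Base → ∞ and exponent → 0: an ∞^0 form.
Take logs: (1/x)·ln(2·x^3) = (ln 2 + 3·ln x)/x → 0.
So the limit is e^0 = 1.

1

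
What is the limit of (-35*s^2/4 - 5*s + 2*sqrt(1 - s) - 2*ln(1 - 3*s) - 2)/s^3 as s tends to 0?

Substitution gives 0/0 (the numerator vanishes to order 3).
Expand each term to order s^3: the coefficient of s^3 in 2·√(1 - s) is -1/8 and in -2·ln(1 - 3s) is 18.
Lower-order terms cancel with the polynomial part, so the numerator is (143/8)·s^3 + o(s^3), and the limit is (143/8)/(1) = 143/8.

143/8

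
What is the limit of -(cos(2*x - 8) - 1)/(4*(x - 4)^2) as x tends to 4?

Direct substitution gives 0/0.
Apply L'Hôpital: lim (-2*sin(2*x - 8))/(32 - 8*x), still 0/0.
After 2 applications of L'Hôpital's rule the quotient is (-4*cos(2*x - 8))/(-8); substituting x = 4 gives 1/2.

1/2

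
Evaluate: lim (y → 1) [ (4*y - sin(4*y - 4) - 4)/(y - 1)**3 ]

Direct substitution gives 0/0.
Apply L'Hôpital: lim (4 - 4*cos(4*y - 4))/(3*(y - 1)^2), still 0/0.
Apply L'Hôpital: lim (16*sin(4*y - 4))/(6*y - 6), still 0/0.
After 3 applications of L'Hôpital's rule the quotient is (64*cos(4*y - 4))/(6); substituting y = 1 gives 32/3.

32/3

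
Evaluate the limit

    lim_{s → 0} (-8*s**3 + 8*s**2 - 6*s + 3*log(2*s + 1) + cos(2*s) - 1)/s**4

-34/3

Substitution gives 0/0; apply L'Hôpital's rule 4 times.
After differentiating numerator and denominator 4 times the quotient is (16*cos(2*s) - 288/(2*s + 1)^4)/(24); at s = 0 this is -34/3.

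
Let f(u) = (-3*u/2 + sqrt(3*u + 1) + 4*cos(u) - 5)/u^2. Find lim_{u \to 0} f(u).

-25/8

Substitution gives 0/0; apply L'Hôpital's rule 2 times.
After differentiating numerator and denominator 2 times the quotient is (-4*cos(u) - 9/(4*(3*u + 1)^(3/2)))/(2); at u = 0 this is -25/8.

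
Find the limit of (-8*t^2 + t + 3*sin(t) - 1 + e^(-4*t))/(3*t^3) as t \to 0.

Substitution gives 0/0 (the numerator vanishes to order 3).
Expand each term to order t^3: the coefficient of t^3 in 3·sin(t) is -1/2 and in e^(-4t) is -32/3.
Lower-order terms cancel with the polynomial part, so the numerator is (-67/6)·t^3 + o(t^3), and the limit is (-67/6)/(3) = -67/18.

-67/18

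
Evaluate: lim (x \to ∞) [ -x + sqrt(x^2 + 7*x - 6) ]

An ∞ − ∞ form. Rationalising with the conjugate, the difference becomes (7x - 6) / (√(x^2 + 7*x - 6) + x).
For large x the denominator behaves like 2·x, so the quotient tends to 7/2 = 7/2.

7/2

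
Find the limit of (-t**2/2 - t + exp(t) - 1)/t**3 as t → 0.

Direct substitution gives 0/0.
Apply L'Hôpital: lim (-t + e^(t) - 1)/(3*t^2), still 0/0.
Apply L'Hôpital: lim (e^(t) - 1)/(6*t), still 0/0.
After 3 applications of L'Hôpital's rule the quotient is (e^(t))/(6); substituting t = 0 gives 1/6.

1/6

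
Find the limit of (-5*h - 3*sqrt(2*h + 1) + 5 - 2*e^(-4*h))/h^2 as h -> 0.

Substitution gives 0/0 (the numerator vanishes to order 2).
Expand each term to order h^2: the coefficient of h^2 in -2·e^(-4h) is -16 and in -3·√(1 + 2h) is 3/2.
Lower-order terms cancel with the polynomial part, so the numerator is (-29/2)·h^2 + o(h^2), and the limit is (-29/2)/(1) = -29/2.

-29/2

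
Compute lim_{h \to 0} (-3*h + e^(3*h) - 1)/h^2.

Direct substitution gives 0/0.
Apply L'Hôpital: lim (3*e^(3*h) - 3)/(2*h), still 0/0.
After 2 applications of L'Hôpital's rule the quotient is (9*e^(3*h))/(2); substituting h = 0 gives 9/2.

9/2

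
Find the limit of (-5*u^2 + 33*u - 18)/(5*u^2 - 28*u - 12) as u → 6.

-27/32

Direct substitution gives 0/0, so factor. Both numerator and denominator have (u - 6) as a factor.
After cancelling, the expression reduces to (3 - 5*u)/(5*u + 2).
Substituting u = 6 gives -27/32.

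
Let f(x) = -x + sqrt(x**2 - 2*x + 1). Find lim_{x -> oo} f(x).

This has the form ∞ − ∞. Multiply and divide by the conjugate √(x^2 - 2*x + 1) + x.
That gives (-2x + 1) / (√(x^2 - 2*x + 1) + x).
Divide numerator and denominator by x: the limit is -2/(2·1) = -1.

-1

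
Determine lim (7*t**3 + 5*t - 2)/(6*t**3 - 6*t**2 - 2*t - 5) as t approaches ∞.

7/6

Numerator and denominator both have degree 3.
Dividing every term by t^3, all lower-order terms vanish and the limit is the ratio of leading coefficients, 7/(6) = 7/6.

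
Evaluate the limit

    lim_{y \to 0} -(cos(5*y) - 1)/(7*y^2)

Direct substitution gives 0/0.
Apply L'Hôpital: lim (-5*sin(5*y))/(-14*y), still 0/0.
After 2 applications of L'Hôpital's rule the quotient is (-25*cos(5*y))/(-14); substituting y = 0 gives 25/14.

25/14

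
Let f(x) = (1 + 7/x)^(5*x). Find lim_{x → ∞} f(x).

Let L be the limit and take ln: ln L = lim (5x)·ln(1 + 7/x) = lim (5x)·(7/x + O(1/x²)) = 35.
Hence L = e^(35).

e^(35)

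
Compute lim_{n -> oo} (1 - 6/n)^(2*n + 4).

e^(-12)

Let L be the limit and take ln: ln L = lim (2n + 4)·ln(1 - 6/n) = lim (2n + 4)·(-6/n + O(1/n²)) = -12.
Hence L = e^(-12).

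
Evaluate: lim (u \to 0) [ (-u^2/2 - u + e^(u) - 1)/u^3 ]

1/6

Direct substitution gives 0/0.
Apply L'Hôpital: lim (-u + e^(u) - 1)/(3*u^2), still 0/0.
Apply L'Hôpital: lim (e^(u) - 1)/(6*u), still 0/0.
After 3 applications of L'Hôpital's rule the quotient is (e^(u))/(6); substituting u = 0 gives 1/6.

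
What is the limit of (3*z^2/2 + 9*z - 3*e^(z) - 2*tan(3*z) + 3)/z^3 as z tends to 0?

Substitution gives 0/0 (the numerator vanishes to order 3).
Expand each term to order z^3: the coefficient of z^3 in -3·e^(z) is -1/2 and in -2·tan(3z) is -18.
Lower-order terms cancel with the polynomial part, so the numerator is (-37/2)·z^3 + o(z^3), and the limit is (-37/2)/(1) = -37/2.

-37/2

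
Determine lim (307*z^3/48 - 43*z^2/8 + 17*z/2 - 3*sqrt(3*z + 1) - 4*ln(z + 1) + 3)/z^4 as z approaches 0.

1343/128

Substitution gives 0/0 (the numerator vanishes to order 4).
Expand each term to order z^4: the coefficient of z^4 in -3·√(1 + 3z) is 1215/128 and in -4·ln(1 + z) is 1.
Lower-order terms cancel with the polynomial part, so the numerator is (1343/128)·z^4 + o(z^4), and the limit is (1343/128)/(1) = 1343/128.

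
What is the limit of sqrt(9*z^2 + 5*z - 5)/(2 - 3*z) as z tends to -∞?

For large |z|, √(9*z^2 + 5*z - 5) ≈ √9·|z| and the denominator ≈ -3z.
Since z → −∞, |z| = −z, giving −√9/(-3) = 1.

1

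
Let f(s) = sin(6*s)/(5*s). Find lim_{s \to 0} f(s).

Substitution gives 0/0.
Write it as (6/5)·sin(6s)/(6s); since sin(u)/u → 1, the limit is 6/5.

6/5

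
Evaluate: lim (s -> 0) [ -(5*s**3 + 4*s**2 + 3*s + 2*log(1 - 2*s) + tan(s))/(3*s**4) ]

Substitution gives 0/0; apply L'Hôpital's rule 4 times.
After differentiating numerator and denominator 4 times the quotient is (24*tan(s)^3/cos(s)^2 + 16*tan(s)/cos(s)^2 - 192/(2*s - 1)^4)/(-72); at s = 0 this is 8/3.

8/3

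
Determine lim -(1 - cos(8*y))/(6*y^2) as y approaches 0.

Substitution gives 0/0.
Use (1 − cos u)/u² → 1/2 with u = 8y: the limit is 8²/(2·(-6)) = -16/3.

-16/3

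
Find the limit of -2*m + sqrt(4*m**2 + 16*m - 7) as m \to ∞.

An ∞ − ∞ form. Rationalising with the conjugate, the difference becomes (16m - 7) / (√(4*m^2 + 16*m - 7) + 2m).
For large m the denominator behaves like 2·2m, so the quotient tends to 16/4 = 4.

4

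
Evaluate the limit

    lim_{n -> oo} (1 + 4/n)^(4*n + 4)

Write it as [(1 + 4/n)^n]^(4) · (1 + 4/n)^(4). The bracketed term tends to e^(4) and the second factor to 1, so the limit is e^(16).

e^(16)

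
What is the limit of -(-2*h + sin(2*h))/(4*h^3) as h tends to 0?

1/3

Direct substitution gives 0/0.
Apply L'Hôpital: lim (2*cos(2*h) - 2)/(-12*h^2), still 0/0.
Apply L'Hôpital: lim (-4*sin(2*h))/(-24*h), still 0/0.
After 3 applications of L'Hôpital's rule the quotient is (-8*cos(2*h))/(-24); substituting h = 0 gives 1/3.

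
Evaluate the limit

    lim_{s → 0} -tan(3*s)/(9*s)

-1/3

Substitution gives 0/0.
Since tan(u)/u → 1 as u → 0, tan(3s)/(3s) → 1 and the limit is 3/(-9) = -1/3.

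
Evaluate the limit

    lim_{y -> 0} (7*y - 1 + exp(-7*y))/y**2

49/2

Direct substitution gives 0/0.
Apply L'Hôpital: lim (7 - 7*e^(-7*y))/(2*y), still 0/0.
After 2 applications of L'Hôpital's rule the quotient is (49*e^(-7*y))/(2); substituting y = 0 gives 49/2.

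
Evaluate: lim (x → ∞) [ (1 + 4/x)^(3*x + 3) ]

The base → 1 and the exponent → ∞: a 1^∞ form.
Take logarithms: (3x + 3)·ln(1 + 4/x). Since ln(1+u) ~ u for small u, this behaves like (3x)·(4/x) → 12.
So the limit is e^(12).

e^(12)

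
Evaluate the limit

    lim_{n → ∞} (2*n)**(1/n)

1

Base → ∞ and exponent → 0: an ∞^0 form.
Take logs: (1/n)·ln(2·n^1) = (ln 2 + 1·ln n)/n → 0.
So the limit is e^0 = 1.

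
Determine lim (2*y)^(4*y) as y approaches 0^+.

Base → 0⁺ and exponent → 0⁺: a 0^0 form.
Take logs: 4y·ln(2y). This is 0·(−∞); rewriting as ln(2y)/(1/(4y)) and applying L'Hôpital gives 0.
Hence the limit is e^0 = 1.

1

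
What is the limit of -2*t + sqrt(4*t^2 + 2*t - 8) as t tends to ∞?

1/2

An ∞ − ∞ form. Rationalising with the conjugate, the difference becomes (2t - 8) / (√(4*t^2 + 2*t - 8) + 2t).
For large t the denominator behaves like 2·2t, so the quotient tends to 2/4 = 1/2.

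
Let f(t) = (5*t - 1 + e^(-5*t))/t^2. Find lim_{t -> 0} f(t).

Direct substitution gives 0/0.
Apply L'Hôpital: lim (5 - 5*e^(-5*t))/(2*t), still 0/0.
After 2 applications of L'Hôpital's rule the quotient is (25*e^(-5*t))/(2); substituting t = 0 gives 25/2.

25/2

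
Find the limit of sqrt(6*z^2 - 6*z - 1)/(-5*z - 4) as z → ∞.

For large |z|, √(6*z^2 - 6*z - 1) ≈ √6·|z| and the denominator ≈ -5z.
Since z → +∞, |z| = z, giving √6/(-5) = -√(6)/5.

-√(6)/5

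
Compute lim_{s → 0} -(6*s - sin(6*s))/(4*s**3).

-9

Direct substitution gives 0/0.
Apply L'Hôpital: lim (6 - 6*cos(6*s))/(-12*s^2), still 0/0.
Apply L'Hôpital: lim (36*sin(6*s))/(-24*s), still 0/0.
After 3 applications of L'Hôpital's rule the quotient is (216*cos(6*s))/(-24); substituting s = 0 gives -9.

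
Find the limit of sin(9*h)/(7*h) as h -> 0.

Substitution gives 0/0.
Write it as (9/7)·sin(9h)/(9h); since sin(u)/u → 1, the limit is 9/7.

9/7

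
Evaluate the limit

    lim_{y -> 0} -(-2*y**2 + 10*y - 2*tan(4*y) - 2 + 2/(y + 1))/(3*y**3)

134/9

Substitution gives 0/0 (the numerator vanishes to order 3).
Expand each term to order y^3: the coefficient of y^3 in -2·tan(4y) is -128/3 and in 2·1/(1 + y) is -2.
Lower-order terms cancel with the polynomial part, so the numerator is (-134/3)·y^3 + o(y^3), and the limit is (-134/3)/(-3) = 134/9.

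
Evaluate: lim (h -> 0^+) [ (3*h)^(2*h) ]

Base → 0⁺ and exponent → 0⁺: a 0^0 form.
Take logs: 2h·ln(3h). This is 0·(−∞); rewriting as ln(3h)/(1/(2h)) and applying L'Hôpital gives 0.
Hence the limit is e^0 = 1.

1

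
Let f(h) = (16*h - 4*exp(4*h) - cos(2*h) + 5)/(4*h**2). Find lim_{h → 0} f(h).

-15/2

Substitution gives 0/0 (the numerator vanishes to order 2).
Expand each term to order h^2: the coefficient of h^2 in −cos(2h) is 2 and in -4·e^(4h) is -32.
Lower-order terms cancel with the polynomial part, so the numerator is (-30)·h^2 + o(h^2), and the limit is (-30)/(4) = -15/2.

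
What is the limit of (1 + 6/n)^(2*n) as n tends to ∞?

Write it as [(1 + 6/n)^n]^(2) · (1 + 6/n)^(0). The bracketed term tends to e^(6) and the second factor to 1, so the limit is e^(12).

e^(12)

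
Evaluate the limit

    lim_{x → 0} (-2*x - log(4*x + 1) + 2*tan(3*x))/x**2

8

Substitution gives 0/0 (the numerator vanishes to order 2).
Expand each term to order x^2: the coefficient of x^2 in −ln(1 + 4x) is 8 and in 2·tan(3x) is 0.
Lower-order terms cancel with the polynomial part, so the numerator is (8)·x^2 + o(x^2), and the limit is (8)/(1) = 8.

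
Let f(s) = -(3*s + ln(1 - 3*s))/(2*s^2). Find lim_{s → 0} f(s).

Direct substitution gives 0/0.
Apply L'Hôpital: lim (3 - 3/(1 - 3*s))/(-4*s), still 0/0.
After 2 applications of L'Hôpital's rule the quotient is (-9/(1 - 3*s)^2)/(-4); substituting s = 0 gives 9/4.

9/4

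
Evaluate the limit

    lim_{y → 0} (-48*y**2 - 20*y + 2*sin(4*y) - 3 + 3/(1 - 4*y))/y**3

Substitution gives 0/0 (the numerator vanishes to order 3).
Expand each term to order y^3: the coefficient of y^3 in 2·sin(4y) is -64/3 and in 3·1/(1 - 4y) is 192.
Lower-order terms cancel with the polynomial part, so the numerator is (512/3)·y^3 + o(y^3), and the limit is (512/3)/(1) = 512/3.

512/3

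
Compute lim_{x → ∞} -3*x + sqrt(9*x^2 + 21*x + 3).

7/2

An ∞ − ∞ form. Rationalising with the conjugate, the difference becomes (21x + 3) / (√(9*x^2 + 21*x + 3) + 3x).
For large x the denominator behaves like 2·3x, so the quotient tends to 21/6 = 7/2.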